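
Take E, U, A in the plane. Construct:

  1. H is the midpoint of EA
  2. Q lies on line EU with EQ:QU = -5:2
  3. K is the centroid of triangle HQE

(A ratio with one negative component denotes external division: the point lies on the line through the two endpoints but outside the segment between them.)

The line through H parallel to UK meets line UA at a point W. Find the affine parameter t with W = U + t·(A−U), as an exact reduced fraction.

t = 1/5

Set E = (0, 0), U = (1, 0), A = (0, 1); any affine frame gives the same invariant.
1. H is the midpoint of EA ⇒ H = (0, 1/2)
2. Q lies on line EU with EQ:QU = -5:2 ⇒ Q = (5/3, 0)
3. K is the centroid of triangle HQE ⇒ K = (5/9, 1/6)
through H parallel to UK: direction (-4/9, 1/6); meets UA at W = (4/5, 1/5)
W = U + t·(A−U) with t = 1/5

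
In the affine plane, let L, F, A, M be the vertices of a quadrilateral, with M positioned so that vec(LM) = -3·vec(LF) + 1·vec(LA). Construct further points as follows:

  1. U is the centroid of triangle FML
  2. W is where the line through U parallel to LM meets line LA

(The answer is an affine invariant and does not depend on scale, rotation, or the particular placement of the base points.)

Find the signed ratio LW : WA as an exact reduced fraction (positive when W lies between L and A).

Work in coordinates with L = (0, 0), F = (1, 0), A = (0, 1), M = (-3, 1).
1. U is the centroid of triangle FML ⇒ U = (-2/3, 1/3)
2. W is where the line through U parallel to LM meets line LA ⇒ W = (0, 1/9)
W = L + t·(A−L) with t = 1/9, so LW:WA = t:(1−t) = 1/9:8/9

LW:WA = 1/8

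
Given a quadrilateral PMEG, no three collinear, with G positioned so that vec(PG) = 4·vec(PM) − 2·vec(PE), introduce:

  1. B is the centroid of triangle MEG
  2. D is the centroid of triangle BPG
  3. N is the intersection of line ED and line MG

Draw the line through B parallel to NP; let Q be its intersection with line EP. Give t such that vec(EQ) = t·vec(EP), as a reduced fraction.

t = 58/51

Work in coordinates with P = (0, 0), M = (1, 0), E = (0, 1), G = (4, -2).
1. B is the centroid of triangle MEG ⇒ B = (5/3, -1/3)
2. D is the centroid of triangle BPG ⇒ D = (17/9, -7/9)
3. N is the intersection of line ED and line MG ⇒ N = (17/14, -1/7)
through B parallel to NP: direction (-17/14, 1/7); meets EP at Q = (0, -7/51)
Q = E + t·(P−E) with t = 58/51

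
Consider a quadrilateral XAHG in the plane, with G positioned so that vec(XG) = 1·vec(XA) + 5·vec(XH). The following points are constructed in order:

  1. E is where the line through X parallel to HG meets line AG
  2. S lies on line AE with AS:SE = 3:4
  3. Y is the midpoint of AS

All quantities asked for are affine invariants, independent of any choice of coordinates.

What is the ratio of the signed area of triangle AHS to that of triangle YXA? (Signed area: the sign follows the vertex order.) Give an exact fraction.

[AHS]:[YXA] = -2

Choose coordinates X = (0, 0), A = (1, 0), H = (0, 1), G = (1, 5).
1. E is where the line through X parallel to HG meets line AG ⇒ E = (1, 4)
2. S lies on line AE with AS:SE = 3:4 ⇒ S = (1, 12/7)
3. Y is the midpoint of AS ⇒ Y = (1, 6/7)
2·[AHS] = -12/7, 2·[YXA] = 6/7
[AHS]:[YXA] = -12/7:6/7 = -2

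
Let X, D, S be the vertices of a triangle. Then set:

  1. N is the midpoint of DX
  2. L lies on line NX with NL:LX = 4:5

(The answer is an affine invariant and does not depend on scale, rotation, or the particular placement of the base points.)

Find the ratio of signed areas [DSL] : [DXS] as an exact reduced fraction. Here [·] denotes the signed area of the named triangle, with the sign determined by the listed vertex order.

Choose coordinates X = (0, 0), D = (1, 0), S = (0, 1).
1. N is the midpoint of DX ⇒ N = (1/2, 0)
2. L lies on line NX with NL:LX = 4:5 ⇒ L = (5/18, 0)
2·[DSL] = 13/18, 2·[DXS] = -1
[DSL]:[DXS] = 13/18:-1 = -13/18

[DSL]:[DXS] = -13/18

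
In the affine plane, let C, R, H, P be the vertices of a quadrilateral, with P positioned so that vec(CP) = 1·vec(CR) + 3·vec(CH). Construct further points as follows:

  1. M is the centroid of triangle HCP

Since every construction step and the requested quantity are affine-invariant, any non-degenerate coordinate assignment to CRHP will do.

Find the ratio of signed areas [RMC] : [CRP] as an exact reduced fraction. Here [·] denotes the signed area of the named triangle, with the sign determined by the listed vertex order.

[RMC]:[CRP] = 4/9

Set C = (0, 0), R = (1, 0), H = (0, 1), P = (1, 3); any affine frame gives the same invariant.
1. M is the centroid of triangle HCP ⇒ M = (1/3, 4/3)
2·[RMC] = 4/3, 2·[CRP] = 3
[RMC]:[CRP] = 4/3:3 = 4/9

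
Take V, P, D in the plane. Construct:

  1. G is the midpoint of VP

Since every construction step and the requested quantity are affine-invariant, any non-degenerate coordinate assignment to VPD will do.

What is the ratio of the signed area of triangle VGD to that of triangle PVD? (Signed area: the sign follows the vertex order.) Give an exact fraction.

Work in coordinates with V = (0, 0), P = (1, 0), D = (0, 1).
1. G is the midpoint of VP ⇒ G = (1/2, 0)
2·[VGD] = 1/2, 2·[PVD] = -1
[VGD]:[PVD] = 1/2:-1 = -1/2

[VGD]:[PVD] = -1/2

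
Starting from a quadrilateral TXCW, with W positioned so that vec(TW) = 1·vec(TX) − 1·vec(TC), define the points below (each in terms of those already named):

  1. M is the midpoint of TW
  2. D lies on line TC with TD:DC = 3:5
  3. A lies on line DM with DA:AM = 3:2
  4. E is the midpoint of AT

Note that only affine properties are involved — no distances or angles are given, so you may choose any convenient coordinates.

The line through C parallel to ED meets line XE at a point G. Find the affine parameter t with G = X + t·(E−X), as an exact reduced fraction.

t = 16/21

Choose coordinates T = (0, 0), X = (1, 0), C = (0, 1), W = (1, -1).
1. M is the midpoint of TW ⇒ M = (1/2, -1/2)
2. D lies on line TC with TD:DC = 3:5 ⇒ D = (0, 3/8)
3. A lies on line DM with DA:AM = 3:2 ⇒ A = (3/10, -3/20)
4. E is the midpoint of AT ⇒ E = (3/20, -3/40)
through C parallel to ED: direction (-3/20, 9/20); meets XE at G = (37/105, -2/35)
G = X + t·(E−X) with t = 16/21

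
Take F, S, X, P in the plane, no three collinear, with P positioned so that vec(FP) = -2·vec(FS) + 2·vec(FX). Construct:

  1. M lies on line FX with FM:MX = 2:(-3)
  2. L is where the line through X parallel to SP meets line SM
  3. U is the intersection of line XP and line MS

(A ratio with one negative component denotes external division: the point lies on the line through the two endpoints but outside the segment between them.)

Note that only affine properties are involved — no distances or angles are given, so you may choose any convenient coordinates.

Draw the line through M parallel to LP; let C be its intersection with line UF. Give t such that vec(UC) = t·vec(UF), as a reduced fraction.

t = 192/67

Work in coordinates with F = (0, 0), S = (1, 0), X = (0, 1), P = (-2, 2).
1. M lies on line FX with FM:MX = 2:(-3) ⇒ M = (0, -2)
2. L is where the line through X parallel to SP meets line SM ⇒ L = (9/8, 1/4)
3. U is the intersection of line XP and line MS ⇒ U = (6/5, 2/5)
through M parallel to LP: direction (-25/8, 7/4); meets UF at C = (-150/67, -50/67)
C = U + t·(F−U) with t = 192/67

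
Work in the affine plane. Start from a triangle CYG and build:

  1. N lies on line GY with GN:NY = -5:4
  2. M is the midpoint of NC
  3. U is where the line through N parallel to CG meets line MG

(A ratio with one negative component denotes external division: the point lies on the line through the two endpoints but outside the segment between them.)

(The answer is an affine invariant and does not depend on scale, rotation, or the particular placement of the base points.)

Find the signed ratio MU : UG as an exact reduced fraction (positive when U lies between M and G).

MU:UG = -1/2

Assign C = (0, 0), Y = (1, 0), G = (0, 1) — the answer is frame-independent, so this choice is without loss of generality.
1. N lies on line GY with GN:NY = -5:4 ⇒ N = (5, -4)
2. M is the midpoint of NC ⇒ M = (5/2, -2)
3. U is where the line through N parallel to CG meets line MG ⇒ U = (5, -5)
U = M + t·(G−M) with t = -1, so MU:UG = t:(1−t) = -1:2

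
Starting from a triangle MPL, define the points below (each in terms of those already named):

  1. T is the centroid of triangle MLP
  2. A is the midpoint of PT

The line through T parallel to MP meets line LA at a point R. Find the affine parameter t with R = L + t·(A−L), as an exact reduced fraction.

Work in coordinates with M = (0, 0), P = (1, 0), L = (0, 1).
1. T is the centroid of triangle MLP ⇒ T = (1/3, 1/3)
2. A is the midpoint of PT ⇒ A = (2/3, 1/6)
through T parallel to MP: direction (1, 0); meets LA at R = (8/15, 1/3)
R = L + t·(A−L) with t = 4/5

t = 4/5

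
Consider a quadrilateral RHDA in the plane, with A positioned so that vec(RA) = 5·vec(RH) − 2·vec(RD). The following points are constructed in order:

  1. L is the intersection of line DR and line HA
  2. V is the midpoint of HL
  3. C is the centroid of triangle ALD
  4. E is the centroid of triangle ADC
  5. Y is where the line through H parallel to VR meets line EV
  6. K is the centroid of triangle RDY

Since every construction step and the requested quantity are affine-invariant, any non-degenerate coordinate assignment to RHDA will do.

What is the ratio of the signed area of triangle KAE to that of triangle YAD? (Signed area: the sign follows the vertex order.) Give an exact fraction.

Set R = (0, 0), H = (1, 0), D = (0, 1), A = (5, -2); any affine frame gives the same invariant.
1. L is the intersection of line DR and line HA ⇒ L = (0, 1/2)
2. V is the midpoint of HL ⇒ V = (1/2, 1/4)
3. C is the centroid of triangle ALD ⇒ C = (5/3, -1/6)
4. E is the centroid of triangle ADC ⇒ E = (20/9, -7/18)
5. Y is where the line through H parallel to VR meets line EV ⇒ Y = (29/27, 1/27)
6. K is the centroid of triangle RDY ⇒ K = (29/81, 28/81)
2·[KAE] = 26/27, 2·[YAD] = 43/27
[KAE]:[YAD] = 26/27:43/27 = 26/43

[KAE]:[YAD] = 26/43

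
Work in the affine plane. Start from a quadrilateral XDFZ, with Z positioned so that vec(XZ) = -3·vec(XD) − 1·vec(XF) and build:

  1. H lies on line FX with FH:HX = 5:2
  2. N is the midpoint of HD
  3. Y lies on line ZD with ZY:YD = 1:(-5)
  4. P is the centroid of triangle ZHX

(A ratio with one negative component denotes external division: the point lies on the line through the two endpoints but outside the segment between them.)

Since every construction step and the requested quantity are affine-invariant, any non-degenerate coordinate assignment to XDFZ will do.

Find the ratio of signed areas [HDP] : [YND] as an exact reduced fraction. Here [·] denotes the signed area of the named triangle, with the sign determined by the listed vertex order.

Set X = (0, 0), D = (1, 0), F = (0, 1), Z = (-3, -1); any affine frame gives the same invariant.
1. H lies on line FX with FH:HX = 5:2 ⇒ H = (0, 2/7)
2. N is the midpoint of HD ⇒ N = (1/2, 1/7)
3. Y lies on line ZD with ZY:YD = 1:(-5) ⇒ Y = (-4, -5/4)
4. P is the centroid of triangle ZHX ⇒ P = (-1, -5/21)
2·[HDP] = -17/21, 2·[YND] = -75/56
[HDP]:[YND] = -17/21:-75/56 = 136/225

[HDP]:[YND] = 136/225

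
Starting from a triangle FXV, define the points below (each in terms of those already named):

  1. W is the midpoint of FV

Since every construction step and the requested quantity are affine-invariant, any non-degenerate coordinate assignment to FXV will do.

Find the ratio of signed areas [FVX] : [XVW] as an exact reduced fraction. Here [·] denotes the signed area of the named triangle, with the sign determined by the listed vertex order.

Set F = (0, 0), X = (1, 0), V = (0, 1); any affine frame gives the same invariant.
1. W is the midpoint of FV ⇒ W = (0, 1/2)
2·[FVX] = -1, 2·[XVW] = 1/2
[FVX]:[XVW] = -1:1/2 = -2

[FVX]:[XVW] = -2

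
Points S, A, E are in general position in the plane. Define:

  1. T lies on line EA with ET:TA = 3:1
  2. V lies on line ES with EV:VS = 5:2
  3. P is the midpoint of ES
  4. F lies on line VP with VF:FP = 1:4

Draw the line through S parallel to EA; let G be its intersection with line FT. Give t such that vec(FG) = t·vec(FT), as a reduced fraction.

Set S = (0, 0), A = (1, 0), E = (0, 1); any affine frame gives the same invariant.
1. T lies on line EA with ET:TA = 3:1 ⇒ T = (3/4, 1/4)
2. V lies on line ES with EV:VS = 5:2 ⇒ V = (0, 2/7)
3. P is the midpoint of ES ⇒ P = (0, 1/2)
4. F lies on line VP with VF:FP = 1:4 ⇒ F = (0, 23/70)
through S parallel to EA: direction (1, -1); meets FT at G = (-69/188, 69/188)
G = F + t·(T−F) with t = -23/47

t = -23/47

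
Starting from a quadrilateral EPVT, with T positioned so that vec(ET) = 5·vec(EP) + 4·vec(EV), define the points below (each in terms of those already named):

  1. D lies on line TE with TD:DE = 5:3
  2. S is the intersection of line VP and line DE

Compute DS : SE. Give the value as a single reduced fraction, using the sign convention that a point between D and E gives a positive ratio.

DS:SE = 19/8

Set E = (0, 0), P = (1, 0), V = (0, 1), T = (5, 4); any affine frame gives the same invariant.
1. D lies on line TE with TD:DE = 5:3 ⇒ D = (15/8, 3/2)
2. S is the intersection of line VP and line DE ⇒ S = (5/9, 4/9)
S = D + t·(E−D) with t = 19/27, so DS:SE = t:(1−t) = 19/27:8/27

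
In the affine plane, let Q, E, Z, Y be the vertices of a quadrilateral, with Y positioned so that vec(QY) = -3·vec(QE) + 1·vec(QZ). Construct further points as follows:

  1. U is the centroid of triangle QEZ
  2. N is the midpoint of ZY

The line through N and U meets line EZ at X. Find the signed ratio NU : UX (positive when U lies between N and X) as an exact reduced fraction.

NU:UX = 7/2

Work in coordinates with Q = (0, 0), E = (1, 0), Z = (0, 1), Y = (-3, 1).
1. U is the centroid of triangle QEZ ⇒ U = (1/3, 1/3)
2. N is the midpoint of ZY ⇒ N = (-3/2, 1)
line NU meets EZ at X = (6/7, 1/7)
U = N + t·(X−N) with t = 7/9, so NU:UX = 7/9:2/9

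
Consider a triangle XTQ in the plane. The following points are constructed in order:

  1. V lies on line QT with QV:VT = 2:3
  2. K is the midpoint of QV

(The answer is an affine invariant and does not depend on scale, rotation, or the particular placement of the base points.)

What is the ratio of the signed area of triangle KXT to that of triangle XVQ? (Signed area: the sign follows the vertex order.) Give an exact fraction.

[KXT]:[XVQ] = 2

Work in coordinates with X = (0, 0), T = (1, 0), Q = (0, 1).
1. V lies on line QT with QV:VT = 2:3 ⇒ V = (2/5, 3/5)
2. K is the midpoint of QV ⇒ K = (1/5, 4/5)
2·[KXT] = 4/5, 2·[XVQ] = 2/5
[KXT]:[XVQ] = 4/5:2/5 = 2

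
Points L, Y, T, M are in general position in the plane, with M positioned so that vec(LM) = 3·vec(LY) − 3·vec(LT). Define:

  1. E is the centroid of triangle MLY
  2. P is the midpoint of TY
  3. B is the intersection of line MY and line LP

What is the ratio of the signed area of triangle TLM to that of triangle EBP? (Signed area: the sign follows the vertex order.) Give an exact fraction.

[TLM]:[EBP] = 90/7

Work in coordinates with L = (0, 0), Y = (1, 0), T = (0, 1), M = (3, -3).
1. E is the centroid of triangle MLY ⇒ E = (4/3, -1)
2. P is the midpoint of TY ⇒ P = (1/2, 1/2)
3. B is the intersection of line MY and line LP ⇒ B = (3/5, 3/5)
2·[TLM] = 3, 2·[EBP] = 7/30
[TLM]:[EBP] = 3:7/30 = 90/7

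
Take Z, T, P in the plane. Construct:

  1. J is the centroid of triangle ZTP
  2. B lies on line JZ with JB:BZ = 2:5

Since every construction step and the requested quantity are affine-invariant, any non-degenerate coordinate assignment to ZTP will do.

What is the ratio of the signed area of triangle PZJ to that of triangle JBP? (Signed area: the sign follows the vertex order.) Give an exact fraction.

Choose coordinates Z = (0, 0), T = (1, 0), P = (0, 1).
1. J is the centroid of triangle ZTP ⇒ J = (1/3, 1/3)
2. B lies on line JZ with JB:BZ = 2:5 ⇒ B = (5/21, 5/21)
2·[PZJ] = 1/3, 2·[JBP] = -2/21
[PZJ]:[JBP] = 1/3:-2/21 = -7/2

[PZJ]:[JBP] = -7/2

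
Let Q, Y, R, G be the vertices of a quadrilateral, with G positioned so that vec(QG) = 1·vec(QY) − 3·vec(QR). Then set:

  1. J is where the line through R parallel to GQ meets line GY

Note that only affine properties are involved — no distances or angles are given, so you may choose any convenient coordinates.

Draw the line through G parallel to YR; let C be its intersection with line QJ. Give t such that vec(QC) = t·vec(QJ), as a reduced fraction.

t = 2

Set Q = (0, 0), Y = (1, 0), R = (0, 1), G = (1, -3); any affine frame gives the same invariant.
1. J is where the line through R parallel to GQ meets line GY ⇒ J = (1, -2)
through G parallel to YR: direction (-1, 1); meets QJ at C = (2, -4)
C = Q + t·(J−Q) with t = 2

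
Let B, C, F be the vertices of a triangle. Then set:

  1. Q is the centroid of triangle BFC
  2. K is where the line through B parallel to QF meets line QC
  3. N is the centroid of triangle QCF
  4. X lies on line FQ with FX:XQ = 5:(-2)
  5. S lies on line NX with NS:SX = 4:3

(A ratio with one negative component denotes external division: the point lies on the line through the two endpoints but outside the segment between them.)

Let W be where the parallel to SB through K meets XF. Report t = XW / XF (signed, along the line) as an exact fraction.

t = 4/5

Assign B = (0, 0), C = (1, 0), F = (0, 1) — the answer is frame-independent, so this choice is without loss of generality.
1. Q is the centroid of triangle BFC ⇒ Q = (1/3, 1/3)
2. K is where the line through B parallel to QF meets line QC ⇒ K = (-1/3, 2/3)
3. N is the centroid of triangle QCF ⇒ N = (4/9, 4/9)
4. X lies on line FQ with FX:XQ = 5:(-2) ⇒ X = (5/9, -1/9)
5. S lies on line NX with NS:SX = 4:3 ⇒ S = (32/63, 8/63)
through K parallel to SB: direction (-32/63, -8/63); meets XF at W = (1/9, 7/9)
W = X + t·(F−X) with t = 4/5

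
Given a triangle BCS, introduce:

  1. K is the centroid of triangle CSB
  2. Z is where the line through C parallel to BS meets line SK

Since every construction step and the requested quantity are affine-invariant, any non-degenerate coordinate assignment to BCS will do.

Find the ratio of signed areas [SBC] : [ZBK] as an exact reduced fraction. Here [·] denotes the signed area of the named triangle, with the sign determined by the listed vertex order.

[SBC]:[ZBK] = -3/2

Assign B = (0, 0), C = (1, 0), S = (0, 1) — the answer is frame-independent, so this choice is without loss of generality.
1. K is the centroid of triangle CSB ⇒ K = (1/3, 1/3)
2. Z is where the line through C parallel to BS meets line SK ⇒ Z = (1, -1)
2·[SBC] = 1, 2·[ZBK] = -2/3
[SBC]:[ZBK] = 1:-2/3 = -3/2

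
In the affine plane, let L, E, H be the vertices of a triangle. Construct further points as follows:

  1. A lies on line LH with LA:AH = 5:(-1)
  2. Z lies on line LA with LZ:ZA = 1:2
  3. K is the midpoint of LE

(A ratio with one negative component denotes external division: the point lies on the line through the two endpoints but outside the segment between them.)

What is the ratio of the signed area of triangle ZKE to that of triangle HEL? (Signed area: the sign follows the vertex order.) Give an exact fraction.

Assign L = (0, 0), E = (1, 0), H = (0, 1) — the answer is frame-independent, so this choice is without loss of generality.
1. A lies on line LH with LA:AH = 5:(-1) ⇒ A = (0, 5/4)
2. Z lies on line LA with LZ:ZA = 1:2 ⇒ Z = (0, 5/12)
3. K is the midpoint of LE ⇒ K = (1/2, 0)
2·[ZKE] = 5/24, 2·[HEL] = -1
[ZKE]:[HEL] = 5/24:-1 = -5/24

[ZKE]:[HEL] = -5/24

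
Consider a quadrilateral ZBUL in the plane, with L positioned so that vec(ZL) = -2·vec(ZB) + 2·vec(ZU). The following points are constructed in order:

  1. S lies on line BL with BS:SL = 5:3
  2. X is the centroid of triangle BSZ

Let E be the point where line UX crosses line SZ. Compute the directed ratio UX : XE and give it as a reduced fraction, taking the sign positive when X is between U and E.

UX:XE = 11/10

Assign Z = (0, 0), B = (1, 0), U = (0, 1), L = (-2, 2) — the answer is frame-independent, so this choice is without loss of generality.
1. S lies on line BL with BS:SL = 5:3 ⇒ S = (-7/8, 5/4)
2. X is the centroid of triangle BSZ ⇒ X = (1/24, 5/12)
line UX meets SZ at E = (7/88, -5/44)
X = U + t·(E−U) with t = 11/21, so UX:XE = 11/21:10/21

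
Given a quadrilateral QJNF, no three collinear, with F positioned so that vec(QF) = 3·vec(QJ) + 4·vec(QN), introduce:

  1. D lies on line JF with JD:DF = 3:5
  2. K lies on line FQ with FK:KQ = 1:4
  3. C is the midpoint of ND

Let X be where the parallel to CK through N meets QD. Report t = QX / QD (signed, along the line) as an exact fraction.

Work in coordinates with Q = (0, 0), J = (1, 0), N = (0, 1), F = (3, 4).
1. D lies on line JF with JD:DF = 3:5 ⇒ D = (7/4, 3/2)
2. K lies on line FQ with FK:KQ = 1:4 ⇒ K = (12/5, 16/5)
3. C is the midpoint of ND ⇒ C = (7/8, 5/4)
through N parallel to CK: direction (61/40, 39/20); meets QD at X = (-427/180, -61/30)
X = Q + t·(D−Q) with t = -61/45

t = -61/45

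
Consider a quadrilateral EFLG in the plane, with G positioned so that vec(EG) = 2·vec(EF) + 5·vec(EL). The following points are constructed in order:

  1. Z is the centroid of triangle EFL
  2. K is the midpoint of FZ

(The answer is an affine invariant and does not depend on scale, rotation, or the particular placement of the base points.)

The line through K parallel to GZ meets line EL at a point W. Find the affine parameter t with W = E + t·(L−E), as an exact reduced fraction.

t = -17/10

Assign E = (0, 0), F = (1, 0), L = (0, 1), G = (2, 5) — the answer is frame-independent, so this choice is without loss of generality.
1. Z is the centroid of triangle EFL ⇒ Z = (1/3, 1/3)
2. K is the midpoint of FZ ⇒ K = (2/3, 1/6)
through K parallel to GZ: direction (-5/3, -14/3); meets EL at W = (0, -17/10)
W = E + t·(L−E) with t = -17/10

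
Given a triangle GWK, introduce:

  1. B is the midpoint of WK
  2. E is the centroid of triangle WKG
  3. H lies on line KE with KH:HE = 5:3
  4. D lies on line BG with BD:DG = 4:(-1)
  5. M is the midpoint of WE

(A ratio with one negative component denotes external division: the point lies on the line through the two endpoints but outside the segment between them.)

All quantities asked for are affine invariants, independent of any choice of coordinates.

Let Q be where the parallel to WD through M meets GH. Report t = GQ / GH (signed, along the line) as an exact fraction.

t = 4/31

Choose coordinates G = (0, 0), W = (1, 0), K = (0, 1).
1. B is the midpoint of WK ⇒ B = (1/2, 1/2)
2. E is the centroid of triangle WKG ⇒ E = (1/3, 1/3)
3. H lies on line KE with KH:HE = 5:3 ⇒ H = (5/24, 7/12)
4. D lies on line BG with BD:DG = 4:(-1) ⇒ D = (-1/6, -1/6)
5. M is the midpoint of WE ⇒ M = (2/3, 1/6)
through M parallel to WD: direction (-7/6, -1/6); meets GH at Q = (5/186, 7/93)
Q = G + t·(H−G) with t = 4/31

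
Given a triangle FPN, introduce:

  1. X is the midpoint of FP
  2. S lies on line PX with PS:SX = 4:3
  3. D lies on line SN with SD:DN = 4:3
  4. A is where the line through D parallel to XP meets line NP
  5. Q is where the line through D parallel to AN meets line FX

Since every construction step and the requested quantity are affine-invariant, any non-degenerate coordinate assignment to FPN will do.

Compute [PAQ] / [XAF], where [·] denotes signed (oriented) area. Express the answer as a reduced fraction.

[PAQ]:[XAF] = 12/49

Work in coordinates with F = (0, 0), P = (1, 0), N = (0, 1).
1. X is the midpoint of FP ⇒ X = (1/2, 0)
2. S lies on line PX with PS:SX = 4:3 ⇒ S = (5/7, 0)
3. D lies on line SN with SD:DN = 4:3 ⇒ D = (15/49, 4/7)
4. A is where the line through D parallel to XP meets line NP ⇒ A = (3/7, 4/7)
5. Q is where the line through D parallel to AN meets line FX ⇒ Q = (43/49, 0)
2·[PAQ] = 24/343, 2·[XAF] = 2/7
[PAQ]:[XAF] = 24/343:2/7 = 12/49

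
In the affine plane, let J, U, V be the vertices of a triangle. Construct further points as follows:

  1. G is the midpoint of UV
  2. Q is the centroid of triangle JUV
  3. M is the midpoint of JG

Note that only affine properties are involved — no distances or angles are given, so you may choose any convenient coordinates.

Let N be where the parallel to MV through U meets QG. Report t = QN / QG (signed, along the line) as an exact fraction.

Assign J = (0, 0), U = (1, 0), V = (0, 1) — the answer is frame-independent, so this choice is without loss of generality.
1. G is the midpoint of UV ⇒ G = (1/2, 1/2)
2. Q is the centroid of triangle JUV ⇒ Q = (1/3, 1/3)
3. M is the midpoint of JG ⇒ M = (1/4, 1/4)
through U parallel to MV: direction (-1/4, 3/4); meets QG at N = (3/4, 3/4)
N = Q + t·(G−Q) with t = 5/2

t = 5/2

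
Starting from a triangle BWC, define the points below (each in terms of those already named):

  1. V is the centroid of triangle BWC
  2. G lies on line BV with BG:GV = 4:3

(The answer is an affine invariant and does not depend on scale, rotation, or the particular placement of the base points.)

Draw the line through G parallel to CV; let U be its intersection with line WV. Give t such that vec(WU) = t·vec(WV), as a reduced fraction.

t = 10/7

Choose coordinates B = (0, 0), W = (1, 0), C = (0, 1).
1. V is the centroid of triangle BWC ⇒ V = (1/3, 1/3)
2. G lies on line BV with BG:GV = 4:3 ⇒ G = (4/21, 4/21)
through G parallel to CV: direction (1/3, -2/3); meets WV at U = (1/21, 10/21)
U = W + t·(V−W) with t = 10/7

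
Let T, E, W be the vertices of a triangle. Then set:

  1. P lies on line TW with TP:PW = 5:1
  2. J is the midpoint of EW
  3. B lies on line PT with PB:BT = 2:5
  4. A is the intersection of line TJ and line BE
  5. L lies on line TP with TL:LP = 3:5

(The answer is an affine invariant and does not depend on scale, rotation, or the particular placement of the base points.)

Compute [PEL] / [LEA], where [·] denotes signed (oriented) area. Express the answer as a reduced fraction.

[PEL]:[LEA] = -335/114

Set T = (0, 0), E = (1, 0), W = (0, 1); any affine frame gives the same invariant.
1. P lies on line TW with TP:PW = 5:1 ⇒ P = (0, 5/6)
2. J is the midpoint of EW ⇒ J = (1/2, 1/2)
3. B lies on line PT with PB:BT = 2:5 ⇒ B = (0, 25/42)
4. A is the intersection of line TJ and line BE ⇒ A = (25/67, 25/67)
5. L lies on line TP with TL:LP = 3:5 ⇒ L = (0, 5/16)
2·[PEL] = -25/48, 2·[LEA] = 95/536
[PEL]:[LEA] = -25/48:95/536 = -335/114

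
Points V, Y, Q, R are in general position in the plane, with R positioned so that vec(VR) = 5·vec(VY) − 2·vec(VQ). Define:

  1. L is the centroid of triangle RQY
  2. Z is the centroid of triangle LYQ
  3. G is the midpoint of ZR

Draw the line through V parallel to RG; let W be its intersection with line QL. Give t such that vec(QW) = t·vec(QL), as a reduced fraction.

Choose coordinates V = (0, 0), Y = (1, 0), Q = (0, 1), R = (5, -2).
1. L is the centroid of triangle RQY ⇒ L = (2, -1/3)
2. Z is the centroid of triangle LYQ ⇒ Z = (1, 2/9)
3. G is the midpoint of ZR ⇒ G = (3, -8/9)
through V parallel to RG: direction (-2, 10/9); meets QL at W = (9, -5)
W = Q + t·(L−Q) with t = 9/2

t = 9/2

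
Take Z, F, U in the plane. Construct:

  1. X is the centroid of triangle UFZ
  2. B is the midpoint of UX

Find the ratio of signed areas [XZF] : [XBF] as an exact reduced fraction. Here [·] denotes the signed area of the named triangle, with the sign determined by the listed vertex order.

[XZF]:[XBF] = -2

Set Z = (0, 0), F = (1, 0), U = (0, 1); any affine frame gives the same invariant.
1. X is the centroid of triangle UFZ ⇒ X = (1/3, 1/3)
2. B is the midpoint of UX ⇒ B = (1/6, 2/3)
2·[XZF] = 1/3, 2·[XBF] = -1/6
[XZF]:[XBF] = 1/3:-1/6 = -2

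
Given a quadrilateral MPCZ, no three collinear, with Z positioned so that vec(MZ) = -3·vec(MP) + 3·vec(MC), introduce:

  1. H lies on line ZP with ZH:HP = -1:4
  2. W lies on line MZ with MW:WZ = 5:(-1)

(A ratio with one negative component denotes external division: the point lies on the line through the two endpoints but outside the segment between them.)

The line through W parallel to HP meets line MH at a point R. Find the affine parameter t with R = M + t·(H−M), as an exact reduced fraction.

Choose coordinates M = (0, 0), P = (1, 0), C = (0, 1), Z = (-3, 3).
1. H lies on line ZP with ZH:HP = -1:4 ⇒ H = (-13/3, 4)
2. W lies on line MZ with MW:WZ = 5:(-1) ⇒ W = (-15/4, 15/4)
through W parallel to HP: direction (16/3, -4); meets MH at R = (-65/12, 5)
R = M + t·(H−M) with t = 5/4

t = 5/4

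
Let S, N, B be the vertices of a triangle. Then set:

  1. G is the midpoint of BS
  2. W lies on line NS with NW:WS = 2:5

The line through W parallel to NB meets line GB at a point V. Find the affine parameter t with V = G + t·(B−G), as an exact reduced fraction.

t = 3/7

Work in coordinates with S = (0, 0), N = (1, 0), B = (0, 1).
1. G is the midpoint of BS ⇒ G = (0, 1/2)
2. W lies on line NS with NW:WS = 2:5 ⇒ W = (5/7, 0)
through W parallel to NB: direction (-1, 1); meets GB at V = (0, 5/7)
V = G + t·(B−G) with t = 3/7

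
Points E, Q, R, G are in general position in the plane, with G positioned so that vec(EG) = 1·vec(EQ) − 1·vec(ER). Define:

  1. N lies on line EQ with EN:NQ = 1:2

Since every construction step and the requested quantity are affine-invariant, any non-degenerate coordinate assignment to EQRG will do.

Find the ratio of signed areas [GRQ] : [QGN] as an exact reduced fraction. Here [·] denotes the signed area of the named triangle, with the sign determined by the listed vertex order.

Set E = (0, 0), Q = (1, 0), R = (0, 1), G = (1, -1); any affine frame gives the same invariant.
1. N lies on line EQ with EN:NQ = 1:2 ⇒ N = (1/3, 0)
2·[GRQ] = -1, 2·[QGN] = -2/3
[GRQ]:[QGN] = -1:-2/3 = 3/2

[GRQ]:[QGN] = 3/2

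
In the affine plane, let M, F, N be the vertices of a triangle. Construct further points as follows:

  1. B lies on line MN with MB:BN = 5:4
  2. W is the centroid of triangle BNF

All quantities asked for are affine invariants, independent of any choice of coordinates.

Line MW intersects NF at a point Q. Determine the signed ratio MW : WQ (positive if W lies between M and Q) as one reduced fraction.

MW:WQ = 23/4

Choose coordinates M = (0, 0), F = (1, 0), N = (0, 1).
1. B lies on line MN with MB:BN = 5:4 ⇒ B = (0, 5/9)
2. W is the centroid of triangle BNF ⇒ W = (1/3, 14/27)
line MW meets NF at Q = (9/23, 14/23)
W = M + t·(Q−M) with t = 23/27, so MW:WQ = 23/27:4/27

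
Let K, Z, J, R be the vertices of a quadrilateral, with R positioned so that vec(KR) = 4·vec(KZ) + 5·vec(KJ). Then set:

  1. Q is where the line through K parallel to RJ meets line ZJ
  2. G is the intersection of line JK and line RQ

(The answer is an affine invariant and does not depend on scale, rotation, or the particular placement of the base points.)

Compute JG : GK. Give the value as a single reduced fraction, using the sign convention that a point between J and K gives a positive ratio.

Set K = (0, 0), Z = (1, 0), J = (0, 1), R = (4, 5); any affine frame gives the same invariant.
1. Q is where the line through K parallel to RJ meets line ZJ ⇒ Q = (1/2, 1/2)
2. G is the intersection of line JK and line RQ ⇒ G = (0, -1/7)
G = J + t·(K−J) with t = 8/7, so JG:GK = t:(1−t) = 8/7:-1/7

JG:GK = -8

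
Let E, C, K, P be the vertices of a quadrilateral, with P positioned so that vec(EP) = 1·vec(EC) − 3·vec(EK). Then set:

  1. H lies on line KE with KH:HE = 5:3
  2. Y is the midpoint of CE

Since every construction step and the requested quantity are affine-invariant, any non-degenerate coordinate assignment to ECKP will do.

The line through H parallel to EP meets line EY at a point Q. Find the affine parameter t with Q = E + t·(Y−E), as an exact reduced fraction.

Assign E = (0, 0), C = (1, 0), K = (0, 1), P = (1, -3) — the answer is frame-independent, so this choice is without loss of generality.
1. H lies on line KE with KH:HE = 5:3 ⇒ H = (0, 3/8)
2. Y is the midpoint of CE ⇒ Y = (1/2, 0)
through H parallel to EP: direction (1, -3); meets EY at Q = (1/8, 0)
Q = E + t·(Y−E) with t = 1/4

t = 1/4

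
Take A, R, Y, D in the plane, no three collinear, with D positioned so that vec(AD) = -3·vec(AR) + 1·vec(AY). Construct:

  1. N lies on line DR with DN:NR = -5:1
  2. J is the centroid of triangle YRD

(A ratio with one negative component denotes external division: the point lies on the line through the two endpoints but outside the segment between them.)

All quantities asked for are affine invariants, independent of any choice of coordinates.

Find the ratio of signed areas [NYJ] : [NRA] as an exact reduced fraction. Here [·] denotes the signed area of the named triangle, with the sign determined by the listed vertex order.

[NYJ]:[NRA] = 6

Set A = (0, 0), R = (1, 0), Y = (0, 1), D = (-3, 1); any affine frame gives the same invariant.
1. N lies on line DR with DN:NR = -5:1 ⇒ N = (2, -1/4)
2. J is the centroid of triangle YRD ⇒ J = (-2/3, 2/3)
2·[NYJ] = 3/2, 2·[NRA] = 1/4
[NYJ]:[NRA] = 3/2:1/4 = 6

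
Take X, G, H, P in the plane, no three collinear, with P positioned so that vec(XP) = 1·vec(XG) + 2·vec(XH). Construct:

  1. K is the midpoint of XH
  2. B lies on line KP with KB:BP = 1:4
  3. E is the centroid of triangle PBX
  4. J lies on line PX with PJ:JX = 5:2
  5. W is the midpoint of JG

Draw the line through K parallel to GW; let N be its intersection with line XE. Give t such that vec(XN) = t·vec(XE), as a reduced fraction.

t = 75/188

Set X = (0, 0), G = (1, 0), H = (0, 1), P = (1, 2); any affine frame gives the same invariant.
1. K is the midpoint of XH ⇒ K = (0, 1/2)
2. B lies on line KP with KB:BP = 1:4 ⇒ B = (1/5, 4/5)
3. E is the centroid of triangle PBX ⇒ E = (2/5, 14/15)
4. J lies on line PX with PJ:JX = 5:2 ⇒ J = (2/7, 4/7)
5. W is the midpoint of JG ⇒ W = (9/14, 2/7)
through K parallel to GW: direction (-5/14, 2/7); meets XE at N = (15/94, 35/94)
N = X + t·(E−X) with t = 75/188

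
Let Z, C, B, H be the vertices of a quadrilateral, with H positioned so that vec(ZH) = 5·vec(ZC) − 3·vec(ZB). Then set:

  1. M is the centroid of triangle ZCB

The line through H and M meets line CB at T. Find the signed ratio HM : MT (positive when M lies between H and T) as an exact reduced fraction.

HM:MT = -4

Work in coordinates with Z = (0, 0), C = (1, 0), B = (0, 1), H = (5, -3).
1. M is the centroid of triangle ZCB ⇒ M = (1/3, 1/3)
line HM meets CB at T = (3/2, -1/2)
M = H + t·(T−H) with t = 4/3, so HM:MT = 4/3:-1/3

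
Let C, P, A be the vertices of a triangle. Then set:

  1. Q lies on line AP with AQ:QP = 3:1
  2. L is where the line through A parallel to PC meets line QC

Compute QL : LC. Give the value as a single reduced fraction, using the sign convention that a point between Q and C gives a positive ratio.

Assign C = (0, 0), P = (1, 0), A = (0, 1) — the answer is frame-independent, so this choice is without loss of generality.
1. Q lies on line AP with AQ:QP = 3:1 ⇒ Q = (3/4, 1/4)
2. L is where the line through A parallel to PC meets line QC ⇒ L = (3, 1)
L = Q + t·(C−Q) with t = -3, so QL:LC = t:(1−t) = -3:4

QL:LC = -3/4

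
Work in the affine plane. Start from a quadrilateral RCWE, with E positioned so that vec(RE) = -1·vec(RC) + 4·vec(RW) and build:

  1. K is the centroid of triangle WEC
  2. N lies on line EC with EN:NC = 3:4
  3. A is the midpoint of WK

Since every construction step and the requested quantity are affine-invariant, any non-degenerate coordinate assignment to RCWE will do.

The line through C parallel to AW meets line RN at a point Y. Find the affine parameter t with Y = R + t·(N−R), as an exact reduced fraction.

t = -7

Set R = (0, 0), C = (1, 0), W = (0, 1), E = (-1, 4); any affine frame gives the same invariant.
1. K is the centroid of triangle WEC ⇒ K = (0, 5/3)
2. N lies on line EC with EN:NC = 3:4 ⇒ N = (-1/7, 16/7)
3. A is the midpoint of WK ⇒ A = (0, 4/3)
through C parallel to AW: direction (0, -1/3); meets RN at Y = (1, -16)
Y = R + t·(N−R) with t = -7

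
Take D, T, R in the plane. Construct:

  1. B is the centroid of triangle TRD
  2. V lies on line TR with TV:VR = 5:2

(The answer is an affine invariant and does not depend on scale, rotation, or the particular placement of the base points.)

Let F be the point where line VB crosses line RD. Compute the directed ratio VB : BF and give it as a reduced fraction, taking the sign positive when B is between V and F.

Work in coordinates with D = (0, 0), T = (1, 0), R = (0, 1).
1. B is the centroid of triangle TRD ⇒ B = (1/3, 1/3)
2. V lies on line TR with TV:VR = 5:2 ⇒ V = (2/7, 5/7)
line VB meets RD at F = (0, 3)
B = V + t·(F−V) with t = -1/6, so VB:BF = -1/6:7/6

VB:BF = -1/7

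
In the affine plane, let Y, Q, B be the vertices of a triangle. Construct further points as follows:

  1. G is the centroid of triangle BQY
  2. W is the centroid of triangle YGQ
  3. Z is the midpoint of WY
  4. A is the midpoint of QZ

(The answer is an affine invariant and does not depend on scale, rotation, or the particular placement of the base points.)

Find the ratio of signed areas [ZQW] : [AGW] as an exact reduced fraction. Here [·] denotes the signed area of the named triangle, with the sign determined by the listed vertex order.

[ZQW]:[AGW] = 2

Work in coordinates with Y = (0, 0), Q = (1, 0), B = (0, 1).
1. G is the centroid of triangle BQY ⇒ G = (1/3, 1/3)
2. W is the centroid of triangle YGQ ⇒ W = (4/9, 1/9)
3. Z is the midpoint of WY ⇒ Z = (2/9, 1/18)
4. A is the midpoint of QZ ⇒ A = (11/18, 1/36)
2·[ZQW] = 1/18, 2·[AGW] = 1/36
[ZQW]:[AGW] = 1/18:1/36 = 2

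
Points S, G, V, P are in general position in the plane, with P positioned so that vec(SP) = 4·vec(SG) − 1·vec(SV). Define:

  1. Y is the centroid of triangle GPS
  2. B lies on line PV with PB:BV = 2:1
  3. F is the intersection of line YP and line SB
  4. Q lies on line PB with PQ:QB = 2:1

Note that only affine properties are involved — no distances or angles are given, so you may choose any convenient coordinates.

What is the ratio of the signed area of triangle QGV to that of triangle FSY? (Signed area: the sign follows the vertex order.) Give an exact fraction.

[QGV]:[FSY] = -50/9

Assign S = (0, 0), G = (1, 0), V = (0, 1), P = (4, -1) — the answer is frame-independent, so this choice is without loss of generality.
1. Y is the centroid of triangle GPS ⇒ Y = (5/3, -1/3)
2. B lies on line PV with PB:BV = 2:1 ⇒ B = (4/3, 1/3)
3. F is the intersection of line YP and line SB ⇒ F = (4/15, 1/15)
4. Q lies on line PB with PQ:QB = 2:1 ⇒ Q = (20/9, -1/9)
2·[QGV] = -10/9, 2·[FSY] = 1/5
[QGV]:[FSY] = -10/9:1/5 = -50/9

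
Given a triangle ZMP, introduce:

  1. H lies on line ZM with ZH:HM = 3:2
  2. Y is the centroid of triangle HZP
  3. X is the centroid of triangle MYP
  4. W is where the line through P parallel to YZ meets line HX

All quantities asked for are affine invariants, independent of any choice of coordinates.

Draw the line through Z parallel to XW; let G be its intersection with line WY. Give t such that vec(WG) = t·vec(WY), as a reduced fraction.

Work in coordinates with Z = (0, 0), M = (1, 0), P = (0, 1).
1. H lies on line ZM with ZH:HM = 3:2 ⇒ H = (3/5, 0)
2. Y is the centroid of triangle HZP ⇒ Y = (1/5, 1/3)
3. X is the centroid of triangle MYP ⇒ X = (2/5, 4/9)
4. W is where the line through P parallel to YZ meets line HX ⇒ W = (3/35, 8/7)
through Z parallel to XW: direction (-11/35, 44/63); meets WY at G = (9/25, -4/5)
G = W + t·(Y−W) with t = 12/5

t = 12/5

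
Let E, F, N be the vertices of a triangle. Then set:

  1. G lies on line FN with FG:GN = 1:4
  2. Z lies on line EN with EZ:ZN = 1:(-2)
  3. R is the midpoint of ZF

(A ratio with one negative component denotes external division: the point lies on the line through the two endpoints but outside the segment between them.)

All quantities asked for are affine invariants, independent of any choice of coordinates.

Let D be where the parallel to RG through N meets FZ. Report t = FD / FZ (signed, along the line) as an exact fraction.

Set E = (0, 0), F = (1, 0), N = (0, 1); any affine frame gives the same invariant.
1. G lies on line FN with FG:GN = 1:4 ⇒ G = (4/5, 1/5)
2. Z lies on line EN with EZ:ZN = 1:(-2) ⇒ Z = (0, -1)
3. R is the midpoint of ZF ⇒ R = (1/2, -1/2)
through N parallel to RG: direction (3/10, 7/10); meets FZ at D = (-3/2, -5/2)
D = F + t·(Z−F) with t = 5/2

t = 5/2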